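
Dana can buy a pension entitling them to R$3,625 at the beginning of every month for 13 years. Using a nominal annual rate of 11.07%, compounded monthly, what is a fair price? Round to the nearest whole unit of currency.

Periodic rate i = 0.1107/12 = 0.009225; n = 13 × 12 = 156 periods.
PV = 3625 × [1 − (1+0.009225)^(−156)] / 0.009225 × (1+i) = 3625 × 83.285869 = 301,911.2742
(Beginning-of-period payments → annuity-due factor ×(1+i).)

R$301,911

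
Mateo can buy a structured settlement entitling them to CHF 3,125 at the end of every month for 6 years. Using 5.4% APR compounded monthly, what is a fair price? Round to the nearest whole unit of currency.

i = 0.054/12 = 0.0045 per month; n = 6·12 = 72.
PV = 3125 × [1 − (1+0.0045)^(−72)] / 0.0045 = 3125 × 61.383087 = 191,822.1483

CHF 191,822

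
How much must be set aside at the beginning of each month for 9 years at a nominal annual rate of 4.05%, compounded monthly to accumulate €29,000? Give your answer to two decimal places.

€222.25

Periodic rate i = 0.0405/12 = 0.003375; n = 9 × 12 = 108 periods.
PMT = 29000 / ( [(1+0.003375)^108 − 1] / 0.003375 × (1+i) ) = 29000 / 130.486490 = 222.2452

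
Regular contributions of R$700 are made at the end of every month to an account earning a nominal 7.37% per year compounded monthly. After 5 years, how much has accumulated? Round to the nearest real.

R$50,598

i = 0.0737/12 = 0.00614167 per month; n = 5·12 = 60.
FV = 700 × [(1+0.00614167)^60 − 1] / 0.00614167 = 700 × 72.282728 = 50,597.9096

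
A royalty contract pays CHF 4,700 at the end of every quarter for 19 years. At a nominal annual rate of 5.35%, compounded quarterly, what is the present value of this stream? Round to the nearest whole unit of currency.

Periodic rate i = 0.0535/4 = 0.013375; n = 19 × 4 = 76 periods.
PV = 4700 × [1 − (1+0.013375)^(−76)] / 0.013375 = 4700 × 47.528552 = 223,384.1960

CHF 223,384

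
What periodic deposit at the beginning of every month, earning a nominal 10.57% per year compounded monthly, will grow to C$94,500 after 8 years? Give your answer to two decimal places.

With 12 periods per year: i = 0.00880833, n = 96.
FV-annuity factor × (1+i) = 151.265887; PMT = 94500 / 151.265887 = 624.7278

C$624.73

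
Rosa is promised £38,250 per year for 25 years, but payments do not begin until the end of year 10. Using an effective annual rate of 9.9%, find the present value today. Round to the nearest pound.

£149,604

PV at t=9 (ordinary 25-year annuity): 38250 × a(25|0.099) = 38250 × 9.147287 = 349,883.7116
Discount back 9 years: 349,883.7116 × (1+0.099)^(−9) = 349,883.7116 × 0.427583 = 149,604.4435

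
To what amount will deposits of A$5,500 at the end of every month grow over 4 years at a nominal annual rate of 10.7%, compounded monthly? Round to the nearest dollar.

A$327,705

i = 0.107/12 = 0.00891667 per month; n = 4·12 = 48.
Accumulation factor s(48|0.00891667) = 59.582652; FV = 5500 × 59.582652 = 327,704.5838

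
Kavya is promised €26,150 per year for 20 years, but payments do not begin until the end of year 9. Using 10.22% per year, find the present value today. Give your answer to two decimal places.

Value one period before first payment (t=8): 26150 × [1 − (1+0.1022)^(−20)] / 0.1022 = 26150 × 8.387271 = 219,327.1291
PV₀ = 219,327.1291 / (1+0.1022)^8 = 219,327.1291 / 2.178127 = 100,695.2769

€100,695.28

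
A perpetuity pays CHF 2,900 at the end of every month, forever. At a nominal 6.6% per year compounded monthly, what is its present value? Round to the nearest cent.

Periodic rate i = 0.066/12 = 0.0055.
PV = C/r = 2900/0.0055 = 527,272.7273

CHF 527,272.73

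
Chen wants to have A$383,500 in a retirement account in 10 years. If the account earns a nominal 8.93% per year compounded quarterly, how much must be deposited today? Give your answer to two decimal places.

A$158,564.56

With 4 periods per year: i = 0.022325, n = 40.
PV = FV·(1+i)^(−n) = 383,500 × 0.413467 = 158,564.5578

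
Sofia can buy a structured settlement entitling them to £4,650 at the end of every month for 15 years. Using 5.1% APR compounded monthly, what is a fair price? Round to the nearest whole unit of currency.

i = 0.051/12 = 0.00425 per month; n = 15·12 = 180.
PV = PMT · [1 − (1+i)^(−n)] / i = 4650 · 125.626149 = 584,161.5951

£584,162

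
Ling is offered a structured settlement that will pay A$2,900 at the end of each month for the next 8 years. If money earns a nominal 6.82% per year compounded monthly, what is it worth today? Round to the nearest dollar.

A$214,112

With 12 periods per year: i = 0.00568333, n = 96.
PV = 2900 × [1 − (1+0.00568333)^(−96)] / 0.00568333 = 2900 × 73.831717 = 214,111.9803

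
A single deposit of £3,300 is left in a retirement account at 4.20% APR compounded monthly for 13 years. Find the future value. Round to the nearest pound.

£5,691

With 12 periods per year: i = 0.0035, n = 156.
3,300 × (1+0.0035)^156 = 3,300 × 1.724689 = 5,691.4736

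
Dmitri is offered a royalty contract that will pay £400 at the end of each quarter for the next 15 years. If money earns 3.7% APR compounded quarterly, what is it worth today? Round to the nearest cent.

£18,355.08

i = 0.037/4 = 0.00925 per quarter; n = 15·4 = 60.
Annuity factor a(60|0.00925) = 45.887710; PV = 400 × 45.887710 = 18,355.0842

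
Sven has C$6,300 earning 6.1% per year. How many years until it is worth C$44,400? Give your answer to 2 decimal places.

n = ln(44400/6300) / ln(1+0.061) = ln(7.04762) / 0.059212 = 32.9780 years

32.98 years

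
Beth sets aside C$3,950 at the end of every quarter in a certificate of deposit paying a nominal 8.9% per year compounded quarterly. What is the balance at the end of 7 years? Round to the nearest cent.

C$151,222.41

With 4 periods per year: i = 0.02225, n = 28.
Accumulation factor s(28|0.02225) = 38.284154; FV = 3950 × 38.284154 = 151,222.4076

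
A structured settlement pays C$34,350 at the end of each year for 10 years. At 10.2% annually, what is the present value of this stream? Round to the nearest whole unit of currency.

C$209,265

PV = PMT · [1 − (1+i)^(−n)] / i = 34350 · 6.092127 = 209,264.5768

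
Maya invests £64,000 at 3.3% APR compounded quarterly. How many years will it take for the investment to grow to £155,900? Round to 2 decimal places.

27.09 years

Periodic rate i = 0.033/4 = 0.00825.
n = ln(155900/64000) / ln(1+0.00825) = ln(2.43594) / 0.008216 = 108.3635 quarters
= 108.3635/4 years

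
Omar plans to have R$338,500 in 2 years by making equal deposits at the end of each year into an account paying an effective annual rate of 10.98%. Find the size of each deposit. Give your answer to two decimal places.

R$160,441.75

FV-annuity factor = 2.109800; PMT = 338500 / 2.109800 = 160,441.7480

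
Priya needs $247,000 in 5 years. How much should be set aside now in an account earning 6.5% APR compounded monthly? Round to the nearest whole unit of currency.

$178,621

With 12 periods per year: i = 0.00541667, n = 60.
PV = 247,000 / (1 + 0.00541667)^60 = 247,000 / 1.382817 = 178,620.8458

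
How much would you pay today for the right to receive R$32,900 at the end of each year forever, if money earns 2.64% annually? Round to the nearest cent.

PV = C/r = 32900/0.0264 = 1,246,212.1212

R$1,246,212.12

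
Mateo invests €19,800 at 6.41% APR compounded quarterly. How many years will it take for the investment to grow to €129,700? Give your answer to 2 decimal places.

29.56 years

Periodic rate i = 0.0641/4 = 0.016025.
(1+i)^n = 129700/19800 = 6.55051, so n = ln 6.55051 / ln 1.01602 = 118.2254 quarters
= 118.2254/4 years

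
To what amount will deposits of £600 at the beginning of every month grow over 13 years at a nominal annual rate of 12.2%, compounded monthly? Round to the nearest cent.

Periodic rate i = 0.122/12 = 0.0101667; n = 13 × 12 = 156 periods.
FV = 600 × [(1+0.0101667)^156 − 1] / 0.0101667 × (1+i) = 600 × 382.063297 = 229,237.9784
(Beginning-of-period payments → annuity-due factor ×(1+i).)

£229,237.98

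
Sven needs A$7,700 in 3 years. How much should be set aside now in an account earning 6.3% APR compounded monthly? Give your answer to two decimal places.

With 12 periods per year: i = 0.00525, n = 36.
PV = FV·(1+i)^(−n) = 7,700 × 0.828196 = 6,377.1081

A$6,377.11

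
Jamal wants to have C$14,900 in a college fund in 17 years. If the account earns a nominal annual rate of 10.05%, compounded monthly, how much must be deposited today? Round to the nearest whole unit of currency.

i = 0.1005/12 = 0.008375 per month; n = 17·12 = 204.
PV = 14,900 / (1 + 0.008375)^204 = 14,900 / 5.481536 = 2,718.2162

C$2,718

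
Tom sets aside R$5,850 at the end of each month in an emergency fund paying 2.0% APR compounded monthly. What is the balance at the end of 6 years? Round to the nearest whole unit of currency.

i = 0.02/12 = 0.00166667 per month; n = 6·12 = 72.
Accumulation factor s(72|0.00166667) = 76.430540; FV = 5850 × 76.430540 = 447,118.6566

R$447,119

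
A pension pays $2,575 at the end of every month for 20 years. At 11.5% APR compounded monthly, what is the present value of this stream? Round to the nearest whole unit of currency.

With 12 periods per year: i = 0.00958333, n = 240.
PV = 2575 × [1 − (1+0.00958333)^(−240)] / 0.00958333 = 2575 × 93.770838 = 241,459.9073

$241,460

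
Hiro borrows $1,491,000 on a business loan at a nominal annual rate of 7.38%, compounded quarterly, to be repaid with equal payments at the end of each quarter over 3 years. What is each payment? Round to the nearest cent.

$139,649.70

With 4 periods per year: i = 0.01845, n = 12.
PMT = 1.491e+06 / ( [1 − (1+0.01845)^(−12)] / 0.01845 ) = 1.491e+06 / 10.676715 = 139,649.7007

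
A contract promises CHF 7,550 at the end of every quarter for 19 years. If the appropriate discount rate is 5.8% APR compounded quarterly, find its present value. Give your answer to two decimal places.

i = 0.058/4 = 0.0145 per quarter; n = 19·4 = 76.
Annuity factor a(76|0.0145) = 45.872744; PV = 7550 × 45.872744 = 346,339.2161

CHF 346,339.22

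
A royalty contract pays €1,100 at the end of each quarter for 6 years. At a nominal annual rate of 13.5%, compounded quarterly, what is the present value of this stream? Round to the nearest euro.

€17,898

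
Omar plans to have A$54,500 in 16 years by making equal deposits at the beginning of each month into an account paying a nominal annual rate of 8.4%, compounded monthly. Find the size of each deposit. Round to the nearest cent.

With 12 periods per year: i = 0.007, n = 192.
PMT = 54500 / ( [(1+0.007)^192 − 1] / 0.007 × (1+i) ) = 54500 / 405.164894 = 134.5131

A$134.51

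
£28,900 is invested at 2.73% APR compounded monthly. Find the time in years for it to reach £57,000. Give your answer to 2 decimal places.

Periodic rate i = 0.0273/12 = 0.002275.
(1+i)^n = 57000/28900 = 1.97232, so n = ln 1.97232 / ln 1.00228 = 298.8932 months
= 298.8932/12 years

24.91 years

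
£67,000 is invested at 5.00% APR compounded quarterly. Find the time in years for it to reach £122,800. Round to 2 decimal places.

Periodic rate i = 0.05/4 = 0.0125.
(1+i)^n = 122800/67000 = 1.83284, so n = ln 1.83284 / ln 1.0125 = 48.7715 quarters
= 48.7715/4 years

12.19 years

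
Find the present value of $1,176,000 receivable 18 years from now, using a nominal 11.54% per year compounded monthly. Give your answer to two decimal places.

$148,799.30

i = 0.1154/12 = 0.00961667 per month; n = 18·12 = 216.
Discount factor = (1+0.00961667)^(−216) = 0.126530; PV = 1,176,000 × 0.126530 = 148,799.3008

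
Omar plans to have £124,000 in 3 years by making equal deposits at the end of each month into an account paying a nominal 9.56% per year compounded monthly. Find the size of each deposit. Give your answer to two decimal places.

£2,987.70

i = 0.0956/12 = 0.00796667 per month; n = 3·12 = 36.
FV-annuity factor = 41.503527; PMT = 124000 / 41.503527 = 2,987.6979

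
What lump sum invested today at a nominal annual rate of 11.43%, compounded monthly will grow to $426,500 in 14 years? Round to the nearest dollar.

$86,746

With 12 periods per year: i = 0.009525, n = 168.
PV = FV·(1+i)^(−n) = 426,500 × 0.203391 = 86,746.0834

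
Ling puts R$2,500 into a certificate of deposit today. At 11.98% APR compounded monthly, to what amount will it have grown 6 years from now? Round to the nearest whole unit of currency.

R$5,112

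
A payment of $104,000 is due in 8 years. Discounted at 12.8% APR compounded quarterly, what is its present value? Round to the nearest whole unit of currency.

$37,956

i = 0.128/4 = 0.032 per quarter; n = 8·4 = 32.
Discount factor = (1+0.032)^(−32) = 0.364964; PV = 104,000 × 0.364964 = 37,956.2262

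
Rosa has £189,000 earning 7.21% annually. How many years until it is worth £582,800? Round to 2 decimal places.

16.18 years

n = ln(582800/189000) / ln(1+0.0721) = ln(3.08360) / 0.069619 = 16.1751 years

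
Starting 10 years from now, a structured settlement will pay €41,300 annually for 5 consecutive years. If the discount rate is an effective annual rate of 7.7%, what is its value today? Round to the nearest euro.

€85,255

PV at t=9 (ordinary 5-year annuity): 41300 × a(5|0.077) = 41300 × 4.024480 = 166,211.0315
Discount back 9 years: 166,211.0315 × (1+0.077)^(−9) = 166,211.0315 × 0.512931 = 85,254.7362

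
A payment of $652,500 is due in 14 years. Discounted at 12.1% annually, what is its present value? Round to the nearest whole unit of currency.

$131,857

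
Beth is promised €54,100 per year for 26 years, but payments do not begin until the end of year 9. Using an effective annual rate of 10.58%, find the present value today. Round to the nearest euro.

€211,979

PV at t=8 (ordinary 26-year annuity): 54100 × a(26|0.1058) = 54100 × 8.760087 = 473,920.7257
PV₀ = 473,920.7257 / (1+0.1058)^8 = 473,920.7257 / 2.235696 = 211,979.0869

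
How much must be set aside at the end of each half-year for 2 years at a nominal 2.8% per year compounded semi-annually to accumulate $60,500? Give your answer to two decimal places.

With 2 periods per year: i = 0.014, n = 4.
PMT = 60500 / ( [(1+0.014)^4 − 1] / 0.014 ) = 60500 / 4.084787 = 14,811.0547

$14,811.05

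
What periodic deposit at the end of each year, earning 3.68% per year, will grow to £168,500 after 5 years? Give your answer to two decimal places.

£31,309.27

PMT = 168500 / ( [(1+0.0368)^5 − 1] / 0.0368 ) = 168500 / 5.381793 = 31,309.2657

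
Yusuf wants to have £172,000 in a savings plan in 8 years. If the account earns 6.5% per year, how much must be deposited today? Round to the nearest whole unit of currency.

PV = 172,000 / (1 + 0.065)^8 = 172,000 / 1.654996 = 103,927.7643

£103,928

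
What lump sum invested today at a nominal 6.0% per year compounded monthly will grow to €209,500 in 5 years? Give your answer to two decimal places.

With 12 periods per year: i = 0.005, n = 60.
PV = FV·(1+i)^(−n) = 209,500 × 0.741372 = 155,317.4751

€155,317.48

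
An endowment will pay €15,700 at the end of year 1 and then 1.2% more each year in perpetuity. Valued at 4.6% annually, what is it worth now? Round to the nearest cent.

PV = PMT / (i − g) = 15700 / (0.046 − 0.012) = 15700 / 0.034000 = 461,764.7059

€461,764.71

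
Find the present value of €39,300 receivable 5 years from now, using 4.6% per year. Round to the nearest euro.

PV = FV·(1+i)^(−n) = 39,300 × 0.798623 = 31,385.8668

€31,386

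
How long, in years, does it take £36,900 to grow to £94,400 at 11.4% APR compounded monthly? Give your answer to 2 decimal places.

8.28 years

Periodic rate i = 0.114/12 = 0.0095.
(1+i)^n = 94400/36900 = 2.55827, so n = ln 2.55827 / ln 1.0095 = 99.3457 months
= 99.3457/12 years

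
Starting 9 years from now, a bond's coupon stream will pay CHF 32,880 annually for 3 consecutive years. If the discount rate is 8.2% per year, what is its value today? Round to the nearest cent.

CHF 44,944.77

Value one period before first payment (t=8): 32880 × [1 − (1+0.082)^(−3)] / 0.082 = 32880 × 2.567825 = 84,430.0878
PV₀ = 84,430.0878 / (1+0.082)^8 = 84,430.0878 / 1.878530 = 44,944.7692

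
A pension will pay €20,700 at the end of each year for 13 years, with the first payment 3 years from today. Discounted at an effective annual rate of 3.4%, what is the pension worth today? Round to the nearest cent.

€200,734.45

Value one period before first payment (t=2): 20700 × [1 − (1+0.034)^(−13)] / 0.034 = 20700 × 10.367944 = 214,616.4453
Discount back 2 years: 214,616.4453 × (1+0.034)^(−2) = 214,616.4453 × 0.935317 = 200,734.4534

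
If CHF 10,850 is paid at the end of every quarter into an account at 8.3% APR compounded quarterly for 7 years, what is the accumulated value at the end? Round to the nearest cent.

With 4 periods per year: i = 0.02075, n = 28.
FV = PMT · [(1+i)^n − 1] / i = 10850 · 37.456719 = 406,405.3966

CHF 406,405.40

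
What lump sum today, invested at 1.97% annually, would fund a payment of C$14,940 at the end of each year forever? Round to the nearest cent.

PV = PMT / i = 14940 / 0.0197 = 758,375.6345

C$758,375.63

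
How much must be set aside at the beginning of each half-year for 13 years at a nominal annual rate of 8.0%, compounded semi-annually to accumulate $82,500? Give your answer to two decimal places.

With 2 periods per year: i = 0.04, n = 26.
FV-annuity factor × (1+i) = 46.084214; PMT = 82500 / 46.084214 = 1,790.2009

$1,790.20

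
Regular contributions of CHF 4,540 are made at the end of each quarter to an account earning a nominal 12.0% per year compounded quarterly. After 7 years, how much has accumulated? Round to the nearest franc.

CHF 194,906

Periodic rate i = 0.12/4 = 0.03; n = 7 × 4 = 28 periods.
FV = PMT · [(1+i)^n − 1] / i = 4540 · 42.930923 = 194,906.3883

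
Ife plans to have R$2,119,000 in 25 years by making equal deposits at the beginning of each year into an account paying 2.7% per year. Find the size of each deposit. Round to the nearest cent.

R$58,855.89

PMT = 2.119e+06 / ( [(1+0.027)^25 − 1] / 0.027 × (1+i) ) = 2.119e+06 / 36.003195 = 58,855.8881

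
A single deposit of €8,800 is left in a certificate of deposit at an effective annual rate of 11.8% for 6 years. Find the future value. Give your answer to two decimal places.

€17,184.37

FV = PV·(1+i)^n = 8,800 × 1.952769 = 17,184.3652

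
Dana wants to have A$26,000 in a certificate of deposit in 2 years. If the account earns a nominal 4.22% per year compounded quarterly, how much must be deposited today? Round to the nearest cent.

A$23,906.22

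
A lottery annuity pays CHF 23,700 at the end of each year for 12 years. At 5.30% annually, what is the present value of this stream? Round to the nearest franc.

PV = PMT · [1 − (1+i)^(−n)] / i = 23700 · 8.715175 = 206,549.6453

CHF 206,550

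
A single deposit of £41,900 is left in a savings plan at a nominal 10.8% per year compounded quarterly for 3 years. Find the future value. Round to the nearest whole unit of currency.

With 4 periods per year: i = 0.027, n = 12.
FV = 41,900 × (1 + 0.027)^12 = 57,684.5284

£57,685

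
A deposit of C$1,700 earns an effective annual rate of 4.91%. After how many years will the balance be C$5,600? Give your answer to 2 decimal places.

24.87 years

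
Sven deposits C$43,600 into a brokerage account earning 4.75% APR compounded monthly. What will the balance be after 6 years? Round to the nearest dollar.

C$57,945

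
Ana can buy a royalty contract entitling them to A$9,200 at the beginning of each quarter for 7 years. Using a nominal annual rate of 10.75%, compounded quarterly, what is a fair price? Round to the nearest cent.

A$184,237.63

Periodic rate i = 0.1075/4 = 0.026875; n = 7 × 4 = 28 periods.
Annuity factor a(28|0.026875) × (1+i) = 20.025829; PV = 9200 × 20.025829 = 184,237.6259
(Beginning-of-period payments → annuity-due factor ×(1+i).)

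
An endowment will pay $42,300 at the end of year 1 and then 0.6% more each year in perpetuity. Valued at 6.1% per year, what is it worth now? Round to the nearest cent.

PV = PMT / (i − g) = 42300 / (0.061 − 0.006) = 42300 / 0.055000 = 769,090.9091

$769,090.91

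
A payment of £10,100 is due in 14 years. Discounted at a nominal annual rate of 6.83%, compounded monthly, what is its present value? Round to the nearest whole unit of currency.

With 12 periods per year: i = 0.00569167, n = 168.
PV = FV·(1+i)^(−n) = 10,100 × 0.385394 = 3,892.4794

£3,892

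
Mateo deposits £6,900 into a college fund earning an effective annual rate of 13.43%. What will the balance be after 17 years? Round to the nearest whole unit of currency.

FV = PV·(1+i)^n = 6,900 × 8.518730 = 58,779.2359

£58,779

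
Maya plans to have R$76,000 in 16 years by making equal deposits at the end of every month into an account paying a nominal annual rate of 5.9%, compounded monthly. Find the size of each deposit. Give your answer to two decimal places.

i = 0.059/12 = 0.00491667 per month; n = 16·12 = 192.
FV-annuity factor = 318.163429; PMT = 76000 / 318.163429 = 238.8709

R$238.87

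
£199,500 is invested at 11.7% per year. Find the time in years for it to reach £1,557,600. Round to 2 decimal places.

18.57 years

n = ln(1.5576e+06/199500) / ln(1+0.117) = ln(7.80752) / 0.110647 = 18.5734 years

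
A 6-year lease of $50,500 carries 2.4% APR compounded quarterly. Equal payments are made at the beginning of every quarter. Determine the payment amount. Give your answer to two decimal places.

$2,252.08

With 4 periods per year: i = 0.006, n = 24.
Annuity-PV factor × (1+i) = 22.423673; PMT = 50500 / 22.423673 = 2,252.0843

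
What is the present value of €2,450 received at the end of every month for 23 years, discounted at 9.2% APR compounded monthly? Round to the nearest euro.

€280,741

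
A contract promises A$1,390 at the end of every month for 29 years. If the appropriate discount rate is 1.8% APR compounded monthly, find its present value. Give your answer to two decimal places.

A$376,629.95

i = 0.018/12 = 0.0015 per month; n = 29·12 = 348.
PV = PMT · [1 − (1+i)^(−n)] / i = 1390 · 270.956801 = 376,629.9536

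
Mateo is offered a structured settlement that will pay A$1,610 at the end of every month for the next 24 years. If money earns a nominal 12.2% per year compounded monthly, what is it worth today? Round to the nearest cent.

A$149,761.54

i = 0.122/12 = 0.0101667 per month; n = 24·12 = 288.
PV = 1610 × [1 − (1+0.0101667)^(−288)] / 0.0101667 = 1610 × 93.019592 = 149,761.5437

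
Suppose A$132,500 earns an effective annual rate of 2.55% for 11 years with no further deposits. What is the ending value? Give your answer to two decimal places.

A$174,786.62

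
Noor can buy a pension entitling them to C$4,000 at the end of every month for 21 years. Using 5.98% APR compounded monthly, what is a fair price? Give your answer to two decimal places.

With 12 periods per year: i = 0.00498333, n = 252.
PV = PMT · [1 − (1+i)^(−n)] / i = 4000 · 143.330245 = 573,320.9785

C$573,320.98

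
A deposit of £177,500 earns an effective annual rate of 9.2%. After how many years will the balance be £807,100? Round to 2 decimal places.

17.21 years

n = ln(807100/177500) / ln(1+0.092) = ln(4.54704) / 0.088011 = 17.2078 years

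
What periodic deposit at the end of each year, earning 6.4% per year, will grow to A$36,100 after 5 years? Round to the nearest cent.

A$6,353.08

FV-annuity factor = 5.682287; PMT = 36100 / 5.682287 = 6,353.0752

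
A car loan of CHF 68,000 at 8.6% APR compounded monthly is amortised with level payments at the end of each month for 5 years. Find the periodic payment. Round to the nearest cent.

CHF 1,398.40

i = 0.086/12 = 0.00716667 per month; n = 5·12 = 60.
Annuity-PV factor = 48.626871; PMT = 68000 / 48.626871 = 1,398.4038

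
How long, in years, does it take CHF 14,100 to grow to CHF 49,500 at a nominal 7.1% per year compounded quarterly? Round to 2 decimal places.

17.84 years

Periodic rate i = 0.071/4 = 0.01775.
n = ln(49500/14100) / ln(1+0.01775) = ln(3.51064) / 0.017594 = 71.3752 quarters
= 71.3752/4 years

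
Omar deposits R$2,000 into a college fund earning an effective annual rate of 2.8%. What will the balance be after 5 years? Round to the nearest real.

R$2,296

2,000 × (1+0.028)^5 = 2,000 × 1.148063 = 2,296.1252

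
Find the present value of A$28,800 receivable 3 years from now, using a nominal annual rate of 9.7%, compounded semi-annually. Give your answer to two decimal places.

A$21,676.14

With 2 periods per year: i = 0.0485, n = 6.
PV = FV·(1+i)^(−n) = 28,800 × 0.752644 = 21,676.1366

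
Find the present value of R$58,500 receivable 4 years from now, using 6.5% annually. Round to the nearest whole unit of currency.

R$45,473

Discount factor = (1+0.065)^(−4) = 0.777323; PV = 58,500 × 0.777323 = 45,473.4008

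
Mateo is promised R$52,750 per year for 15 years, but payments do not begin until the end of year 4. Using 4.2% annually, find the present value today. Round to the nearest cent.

R$511,220.34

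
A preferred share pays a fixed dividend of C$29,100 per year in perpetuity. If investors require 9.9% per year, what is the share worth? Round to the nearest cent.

C$293,939.39

PV = C/r = 29100/0.099 = 293,939.3939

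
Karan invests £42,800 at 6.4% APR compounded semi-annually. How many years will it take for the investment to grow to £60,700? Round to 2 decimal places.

5.55 years

Periodic rate i = 0.064/2 = 0.032.
(1+i)^n = 60700/42800 = 1.41822, so n = ln 1.41822 / ln 1.032 = 11.0927 half-years
= 11.0927/2 years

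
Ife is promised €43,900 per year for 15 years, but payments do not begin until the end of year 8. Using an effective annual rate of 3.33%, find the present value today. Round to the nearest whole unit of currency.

€406,912

PV at t=7 (ordinary 15-year annuity): 43900 × a(15|0.0333) = 43900 × 11.657908 = 511,782.1533
Discount back 7 years: 511,782.1533 × (1+0.0333)^(−7) = 511,782.1533 × 0.795088 = 406,911.6570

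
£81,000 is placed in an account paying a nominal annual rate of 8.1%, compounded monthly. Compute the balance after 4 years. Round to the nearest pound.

£111,873

With 12 periods per year: i = 0.00675, n = 48.
81,000 × (1+0.00675)^48 = 81,000 × 1.381143 = 111,872.5806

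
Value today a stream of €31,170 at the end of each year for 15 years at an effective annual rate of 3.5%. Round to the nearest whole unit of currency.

Annuity factor a(15|0.035) = 11.517411; PV = 31170 × 11.517411 = 358,997.6976

€358,998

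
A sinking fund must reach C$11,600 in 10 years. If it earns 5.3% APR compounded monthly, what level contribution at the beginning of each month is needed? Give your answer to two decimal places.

Periodic rate i = 0.053/12 = 0.00441667; n = 10 × 12 = 120 periods.
PMT = 11600 / ( [(1+0.00441667)^120 − 1] / 0.00441667 × (1+i) ) = 11600 / 158.497141 = 73.1874

C$73.19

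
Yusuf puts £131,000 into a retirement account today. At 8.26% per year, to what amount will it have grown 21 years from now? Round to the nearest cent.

FV = 131,000 × (1 + 0.0826)^21 = 693,585.1299

£693,585.13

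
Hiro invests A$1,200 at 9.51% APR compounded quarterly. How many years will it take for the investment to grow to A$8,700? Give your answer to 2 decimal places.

Periodic rate i = 0.0951/4 = 0.023775.
(1+i)^n = 8700/1200 = 7.25000, so n = ln 7.25000 / ln 1.02378 = 84.3095 quarters
= 84.3095/4 years

21.08 years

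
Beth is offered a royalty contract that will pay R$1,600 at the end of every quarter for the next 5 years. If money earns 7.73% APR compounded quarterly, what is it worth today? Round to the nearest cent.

R$26,333.52

Periodic rate i = 0.0773/4 = 0.019325; n = 5 × 4 = 20 periods.
Annuity factor a(20|0.019325) = 16.458448; PV = 1600 × 16.458448 = 26,333.5163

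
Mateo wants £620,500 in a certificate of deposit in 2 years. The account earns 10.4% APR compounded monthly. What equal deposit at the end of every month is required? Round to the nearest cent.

i = 0.104/12 = 0.00866667 per month; n = 2·12 = 24.
FV-annuity factor = 26.551189; PMT = 620500 / 26.551189 = 23,369.9519

£23,369.95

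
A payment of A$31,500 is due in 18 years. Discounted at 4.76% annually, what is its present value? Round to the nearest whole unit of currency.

PV = 31,500 / (1 + 0.0476)^18 = 31,500 / 2.309505 = 13,639.2892

A$13,639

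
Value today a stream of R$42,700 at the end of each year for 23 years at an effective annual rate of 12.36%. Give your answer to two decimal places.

R$321,791.55

Annuity factor a(23|0.1236) = 7.536102; PV = 42700 × 7.536102 = 321,791.5508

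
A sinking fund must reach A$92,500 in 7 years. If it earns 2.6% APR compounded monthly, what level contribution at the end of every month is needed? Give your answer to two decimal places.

With 12 periods per year: i = 0.00216667, n = 84.
FV-annuity factor = 92.020631; PMT = 92500 / 92.020631 = 1,005.2094

A$1,005.21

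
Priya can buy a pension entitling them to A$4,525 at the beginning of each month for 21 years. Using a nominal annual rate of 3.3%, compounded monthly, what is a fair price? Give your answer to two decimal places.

A$824,083.18

i = 0.033/12 = 0.00275 per month; n = 21·12 = 252.
PV = 4525 × [1 − (1+0.00275)^(−252)] / 0.00275 × (1+i) = 4525 × 182.117830 = 824,083.1786
(Beginning-of-period payments → annuity-due factor ×(1+i).)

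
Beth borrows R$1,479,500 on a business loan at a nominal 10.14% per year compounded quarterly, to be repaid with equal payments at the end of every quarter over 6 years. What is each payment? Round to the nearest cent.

R$83,043.21

With 4 periods per year: i = 0.02535, n = 24.
Annuity-PV factor = 17.816025; PMT = 1.4795e+06 / 17.816025 = 83,043.2133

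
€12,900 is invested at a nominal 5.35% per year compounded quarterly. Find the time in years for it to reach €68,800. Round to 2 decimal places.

31.50 years

Periodic rate i = 0.0535/4 = 0.013375.
(1+i)^n = 68800/12900 = 5.33333, so n = ln 5.33333 / ln 1.01337 = 125.9923 quarters
= 125.9923/4 years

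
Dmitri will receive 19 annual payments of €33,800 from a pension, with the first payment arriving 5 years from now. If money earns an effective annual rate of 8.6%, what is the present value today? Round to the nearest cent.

Value one period before first payment (t=4): 33800 × [1 − (1+0.086)^(−19)] / 0.086 = 33800 × 9.202778 = 311,053.8911
PV₀ = 311,053.8911 / (1+0.086)^4 = 311,053.8911 / 1.390975 = 223,622.9320

€223,622.93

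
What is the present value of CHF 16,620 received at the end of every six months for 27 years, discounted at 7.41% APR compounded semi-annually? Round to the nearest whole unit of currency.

CHF 385,682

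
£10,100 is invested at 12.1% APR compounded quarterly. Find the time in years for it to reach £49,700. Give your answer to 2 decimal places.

13.37 years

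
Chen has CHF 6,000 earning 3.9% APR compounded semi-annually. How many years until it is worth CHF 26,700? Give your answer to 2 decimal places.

38.65 years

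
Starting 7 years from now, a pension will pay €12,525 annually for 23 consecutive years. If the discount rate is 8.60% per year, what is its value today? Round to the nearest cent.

€75,465.86

Value one period before first payment (t=6): 12525 × [1 − (1+0.086)^(−23)] / 0.086 = 12525 × 9.884433 = 123,802.5184
Discount back 6 years: 123,802.5184 × (1+0.086)^(−6) = 123,802.5184 × 0.609566 = 75,465.8604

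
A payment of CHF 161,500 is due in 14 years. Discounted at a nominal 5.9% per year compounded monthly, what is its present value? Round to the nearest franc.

CHF 70,847

With 12 periods per year: i = 0.00491667, n = 168.
Discount factor = (1+0.00491667)^(−168) = 0.438684; PV = 161,500 × 0.438684 = 70,847.4586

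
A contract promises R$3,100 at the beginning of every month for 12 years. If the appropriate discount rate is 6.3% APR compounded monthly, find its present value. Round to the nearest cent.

i = 0.063/12 = 0.00525 per month; n = 12·12 = 144.
Annuity factor a(144|0.00525) × (1+i) = 101.392327; PV = 3100 × 101.392327 = 314,316.2143
(annuity-due: payments at period start, so ×(1+i).)

R$314,316.21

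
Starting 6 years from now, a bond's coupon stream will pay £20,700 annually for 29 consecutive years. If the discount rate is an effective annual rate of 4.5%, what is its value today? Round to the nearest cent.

£266,135.37

Value one period before first payment (t=5): 20700 × [1 − (1+0.045)^(−29)] / 0.045 = 20700 × 16.021889 = 331,653.0925
Discount back 5 years: 331,653.0925 × (1+0.045)^(−5) = 331,653.0925 × 0.802451 = 266,135.3712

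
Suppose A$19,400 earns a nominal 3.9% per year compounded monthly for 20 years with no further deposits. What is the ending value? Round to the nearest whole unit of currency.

With 12 periods per year: i = 0.00325, n = 240.
FV = PV·(1+i)^n = 19,400 × 2.178715 = 42,267.0704

A$42,267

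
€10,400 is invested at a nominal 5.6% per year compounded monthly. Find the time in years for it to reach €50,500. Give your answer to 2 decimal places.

Periodic rate i = 0.056/12 = 0.00466667.
n = ln(50500/10400) / ln(1+0.00466667) = ln(4.85577) / 0.004656 = 339.3968 months
= 339.3968/12 years

28.28 years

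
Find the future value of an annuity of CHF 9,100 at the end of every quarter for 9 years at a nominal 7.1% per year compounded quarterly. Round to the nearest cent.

CHF 453,203.63

Periodic rate i = 0.071/4 = 0.01775; n = 9 × 4 = 36 periods.
FV = 9100 × [(1+0.01775)^36 − 1] / 0.01775 = 9100 × 49.802597 = 453,203.6308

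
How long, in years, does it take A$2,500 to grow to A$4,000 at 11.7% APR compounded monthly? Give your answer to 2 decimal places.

Periodic rate i = 0.117/12 = 0.00975.
n = ln(4000/2500) / ln(1+0.00975) = ln(1.60000) / 0.009703 = 48.4401 months
= 48.4401/12 years

4.04 years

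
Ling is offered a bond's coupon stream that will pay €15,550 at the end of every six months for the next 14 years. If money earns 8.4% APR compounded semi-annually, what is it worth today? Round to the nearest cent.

€253,238.33

With 2 periods per year: i = 0.042, n = 28.
Annuity factor a(28|0.042) = 16.285423; PV = 15550 × 16.285423 = 253,238.3349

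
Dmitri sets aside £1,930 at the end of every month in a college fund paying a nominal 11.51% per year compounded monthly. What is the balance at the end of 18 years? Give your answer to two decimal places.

£1,380,566.22

i = 0.1151/12 = 0.00959167 per month; n = 18·12 = 216.
FV = 1930 × [(1+0.00959167)^216 − 1] / 0.00959167 = 1930 × 715.319286 = 1,380,566.2225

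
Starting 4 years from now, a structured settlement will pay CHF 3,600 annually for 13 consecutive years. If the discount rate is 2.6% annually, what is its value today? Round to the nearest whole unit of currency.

PV at t=3 (ordinary 13-year annuity): 3600 × a(13|0.026) = 3600 × 10.912213 = 39,283.9686
Discount back 3 years: 39,283.9686 × (1+0.026)^(−3) = 39,283.9686 × 0.925887 = 36,372.5101

CHF 36,373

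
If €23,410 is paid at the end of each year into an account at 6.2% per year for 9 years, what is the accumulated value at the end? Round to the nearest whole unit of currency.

€271,249

Accumulation factor s(9|0.062) = 11.586866; FV = 23410 × 11.586866 = 271,248.5372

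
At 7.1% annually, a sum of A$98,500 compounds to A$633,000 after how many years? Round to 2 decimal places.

n = ln(633000/98500) / ln(1+0.071) = ln(6.42640) / 0.068593 = 27.1226 years

27.12 years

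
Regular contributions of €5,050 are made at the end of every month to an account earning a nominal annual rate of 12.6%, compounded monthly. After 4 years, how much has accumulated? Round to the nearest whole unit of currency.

€313,093

i = 0.126/12 = 0.0105 per month; n = 4·12 = 48.
Accumulation factor s(48|0.0105) = 61.998618; FV = 5050 × 61.998618 = 313,093.0222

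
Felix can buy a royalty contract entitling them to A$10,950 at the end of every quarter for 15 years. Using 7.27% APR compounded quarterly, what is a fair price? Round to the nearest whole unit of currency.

A$398,023

i = 0.0727/4 = 0.018175 per quarter; n = 15·4 = 60.
PV = PMT · [1 − (1+i)^(−n)] / i = 10950 · 36.349106 = 398,022.7141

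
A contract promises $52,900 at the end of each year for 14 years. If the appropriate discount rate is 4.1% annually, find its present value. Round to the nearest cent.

$555,118.21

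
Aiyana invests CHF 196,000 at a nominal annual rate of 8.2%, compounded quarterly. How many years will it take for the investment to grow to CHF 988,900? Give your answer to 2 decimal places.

Periodic rate i = 0.082/4 = 0.0205.
(1+i)^n = 988900/196000 = 5.04541, so n = ln 5.04541 / ln 1.0205 = 79.7567 quarters
= 79.7567/4 years

19.94 years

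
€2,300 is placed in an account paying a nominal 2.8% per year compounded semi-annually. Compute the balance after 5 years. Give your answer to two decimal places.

With 2 periods per year: i = 0.014, n = 10.
2,300 × (1+0.014)^10 = 2,300 × 1.149157 = 2,643.0622

€2,643.06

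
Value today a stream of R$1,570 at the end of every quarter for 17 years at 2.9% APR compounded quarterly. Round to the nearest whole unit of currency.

R$84,048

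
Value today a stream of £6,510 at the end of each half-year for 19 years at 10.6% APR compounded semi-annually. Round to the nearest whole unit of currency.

i = 0.106/2 = 0.053 per half-year; n = 19·2 = 38.
Annuity factor a(38|0.053) = 16.216703; PV = 6510 × 16.216703 = 105,570.7362

£105,571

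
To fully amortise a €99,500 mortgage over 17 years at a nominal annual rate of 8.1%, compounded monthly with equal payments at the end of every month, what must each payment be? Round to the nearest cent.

With 12 periods per year: i = 0.00675, n = 204.
PMT = 99500 / ( [1 − (1+0.00675)^(−204)] / 0.00675 ) = 99500 / 110.591916 = 899.7041

€899.70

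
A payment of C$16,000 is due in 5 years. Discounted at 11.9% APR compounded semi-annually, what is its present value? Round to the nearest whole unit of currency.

i = 0.119/2 = 0.0595 per half-year; n = 5·2 = 10.
PV = FV·(1+i)^(−n) = 16,000 × 0.561036 = 8,976.5690

C$8,977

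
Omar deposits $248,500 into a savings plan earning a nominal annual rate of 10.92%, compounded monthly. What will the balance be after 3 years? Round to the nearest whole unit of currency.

Periodic rate i = 0.1092/12 = 0.0091; n = 3 × 12 = 36 periods.
FV = 248,500 × (1 + 0.0091)^36 = 344,316.4844

$344,316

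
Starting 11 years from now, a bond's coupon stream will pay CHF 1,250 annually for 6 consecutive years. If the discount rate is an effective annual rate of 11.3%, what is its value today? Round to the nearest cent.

CHF 1,797.26

PV at t=10 (ordinary 6-year annuity): 1250 × a(6|0.113) = 1250 × 4.194226 = 5,242.7831
PV₀ = 5,242.7831 / (1+0.113)^10 = 5,242.7831 / 2.917102 = 1,797.2573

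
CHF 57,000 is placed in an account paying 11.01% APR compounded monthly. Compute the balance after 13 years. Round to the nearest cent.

With 12 periods per year: i = 0.009175, n = 156.
FV = PV·(1+i)^n = 57,000 × 4.156917 = 236,944.2941

CHF 236,944.29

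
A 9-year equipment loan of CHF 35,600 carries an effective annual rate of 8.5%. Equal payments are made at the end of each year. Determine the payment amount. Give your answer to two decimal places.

CHF 5,817.88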